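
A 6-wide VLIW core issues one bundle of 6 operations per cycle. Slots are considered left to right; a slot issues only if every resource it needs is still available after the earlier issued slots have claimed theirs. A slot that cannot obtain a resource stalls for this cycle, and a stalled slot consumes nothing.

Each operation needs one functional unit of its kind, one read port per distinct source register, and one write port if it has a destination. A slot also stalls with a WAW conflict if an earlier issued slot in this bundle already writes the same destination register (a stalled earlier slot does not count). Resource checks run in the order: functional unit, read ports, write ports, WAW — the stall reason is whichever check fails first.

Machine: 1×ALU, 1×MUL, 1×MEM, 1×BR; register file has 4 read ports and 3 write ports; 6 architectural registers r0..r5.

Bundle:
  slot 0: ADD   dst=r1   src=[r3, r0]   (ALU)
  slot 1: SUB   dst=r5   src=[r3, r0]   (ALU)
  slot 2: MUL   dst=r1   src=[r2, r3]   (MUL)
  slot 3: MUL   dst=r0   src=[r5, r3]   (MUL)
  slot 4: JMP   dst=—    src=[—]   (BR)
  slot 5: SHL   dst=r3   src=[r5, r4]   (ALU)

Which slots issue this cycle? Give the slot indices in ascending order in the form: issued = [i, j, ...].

issued = [0, 3, 4]

[0] ALU needs rd=2 wr=1: ok; after: ALU=0 MUL=1 MEM=1 BR=1, R=2, W=2
[1] ALU needs rd=2 wr=1: FU; after: ALU=0 MUL=1 MEM=1 BR=1, R=2, W=2
[2] MUL needs rd=2 wr=1: WAW; after: ALU=0 MUL=1 MEM=1 BR=1, R=2, W=2
[3] MUL needs rd=2 wr=1: ok; after: ALU=0 MUL=0 MEM=1 BR=1, R=0, W=1
[4] BR needs rd=0 wr=0: ok; after: ALU=0 MUL=0 MEM=1 BR=0, R=0, W=1
[5] ALU needs rd=2 wr=1: FU; after: ALU=0 MUL=0 MEM=1 BR=0, R=0, W=1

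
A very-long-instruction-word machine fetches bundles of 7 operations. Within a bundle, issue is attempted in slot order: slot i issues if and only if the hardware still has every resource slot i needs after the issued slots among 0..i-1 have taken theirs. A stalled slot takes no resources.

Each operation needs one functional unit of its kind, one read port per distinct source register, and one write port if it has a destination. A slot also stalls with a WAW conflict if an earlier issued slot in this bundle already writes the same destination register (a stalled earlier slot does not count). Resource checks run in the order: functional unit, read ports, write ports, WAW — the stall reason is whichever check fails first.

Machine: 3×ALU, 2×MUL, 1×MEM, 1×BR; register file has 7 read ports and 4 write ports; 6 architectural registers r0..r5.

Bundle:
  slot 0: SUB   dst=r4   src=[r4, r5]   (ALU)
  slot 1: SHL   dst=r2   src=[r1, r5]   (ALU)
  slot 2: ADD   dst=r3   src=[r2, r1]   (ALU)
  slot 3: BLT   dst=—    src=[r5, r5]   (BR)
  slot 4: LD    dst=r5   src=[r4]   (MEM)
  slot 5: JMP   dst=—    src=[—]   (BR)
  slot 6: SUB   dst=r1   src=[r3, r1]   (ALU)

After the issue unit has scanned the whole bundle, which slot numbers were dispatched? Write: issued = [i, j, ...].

issued = [0, 1, 2, 3]

  0. ALU→r4 ⇒ go  {2A/2Mu/1Ld/1B | 5r 3w}
  1. ALU→r2 ⇒ go  {1A/2Mu/1Ld/1B | 3r 2w}
  2. ALU→r3 ⇒ go  {0A/2Mu/1Ld/1B | 1r 1w}
  3. BR ⇒ go  {0A/2Mu/1Ld/0B | 0r 1w}
  4. MEM→r5 ⇒ no(RD_PORT)  {0A/2Mu/1Ld/0B | 0r 1w}
  5. BR ⇒ no(FU)  {0A/2Mu/1Ld/0B | 0r 1w}
  6. ALU→r1 ⇒ no(FU)  {0A/2Mu/1Ld/0B | 0r 1w}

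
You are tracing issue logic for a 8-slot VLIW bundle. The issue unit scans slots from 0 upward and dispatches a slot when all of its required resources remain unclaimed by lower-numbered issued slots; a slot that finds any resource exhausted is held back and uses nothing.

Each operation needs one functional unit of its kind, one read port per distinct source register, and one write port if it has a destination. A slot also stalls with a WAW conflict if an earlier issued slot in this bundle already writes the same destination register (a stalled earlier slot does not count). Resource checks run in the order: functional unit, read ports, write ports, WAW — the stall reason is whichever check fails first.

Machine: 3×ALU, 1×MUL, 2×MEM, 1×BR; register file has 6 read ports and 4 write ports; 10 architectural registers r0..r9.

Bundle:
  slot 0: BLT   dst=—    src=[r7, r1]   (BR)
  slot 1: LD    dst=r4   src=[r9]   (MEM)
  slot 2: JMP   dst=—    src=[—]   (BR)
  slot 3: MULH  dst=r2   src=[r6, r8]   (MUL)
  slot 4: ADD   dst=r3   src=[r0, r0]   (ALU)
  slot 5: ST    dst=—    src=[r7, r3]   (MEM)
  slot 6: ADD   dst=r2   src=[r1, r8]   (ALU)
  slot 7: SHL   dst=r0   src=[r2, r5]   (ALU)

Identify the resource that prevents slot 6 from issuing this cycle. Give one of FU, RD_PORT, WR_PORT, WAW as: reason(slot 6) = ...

reason(slot 6) = RD_PORT

[0] BR needs rd=2 wr=0: ok; after: ALU=3 MUL=1 MEM=2 BR=0, R=4, W=4
[1] MEM needs rd=1 wr=1: ok; after: ALU=3 MUL=1 MEM=1 BR=0, R=3, W=3
[2] BR needs rd=0 wr=0: FU; after: ALU=3 MUL=1 MEM=1 BR=0, R=3, W=3
[3] MUL needs rd=2 wr=1: ok; after: ALU=3 MUL=0 MEM=1 BR=0, R=1, W=2
[4] ALU needs rd=1 wr=1: ok; after: ALU=2 MUL=0 MEM=1 BR=0, R=0, W=1
[5] MEM needs rd=2 wr=0: RD_PORT; after: ALU=2 MUL=0 MEM=1 BR=0, R=0, W=1
[6] ALU needs rd=2 wr=1: RD_PORT; after: ALU=2 MUL=0 MEM=1 BR=0, R=0, W=1
[7] ALU needs rd=2 wr=1: RD_PORT; after: ALU=2 MUL=0 MEM=1 BR=0, R=0, W=1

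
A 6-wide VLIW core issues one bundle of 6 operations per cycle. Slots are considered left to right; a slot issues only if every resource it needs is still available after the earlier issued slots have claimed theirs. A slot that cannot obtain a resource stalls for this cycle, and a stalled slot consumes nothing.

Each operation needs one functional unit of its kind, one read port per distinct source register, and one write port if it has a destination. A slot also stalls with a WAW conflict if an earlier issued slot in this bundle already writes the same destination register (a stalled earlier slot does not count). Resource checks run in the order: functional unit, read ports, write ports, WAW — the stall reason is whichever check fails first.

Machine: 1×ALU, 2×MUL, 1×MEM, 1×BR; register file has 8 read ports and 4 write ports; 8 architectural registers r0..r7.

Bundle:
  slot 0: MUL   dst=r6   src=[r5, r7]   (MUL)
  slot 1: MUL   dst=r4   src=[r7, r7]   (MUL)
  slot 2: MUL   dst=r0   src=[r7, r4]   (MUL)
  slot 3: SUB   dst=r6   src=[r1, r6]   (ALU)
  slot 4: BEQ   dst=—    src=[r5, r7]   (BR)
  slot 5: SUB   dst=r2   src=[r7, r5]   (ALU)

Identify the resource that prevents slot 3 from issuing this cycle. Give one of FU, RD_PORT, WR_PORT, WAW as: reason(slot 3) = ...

[0] MUL needs rd=2 wr=1: ok; after: ALU=1 MUL=1 MEM=1 BR=1, R=6, W=3
[1] MUL needs rd=1 wr=1: ok; after: ALU=1 MUL=0 MEM=1 BR=1, R=5, W=2
[2] MUL needs rd=2 wr=1: FU; after: ALU=1 MUL=0 MEM=1 BR=1, R=5, W=2
[3] ALU needs rd=2 wr=1: WAW; after: ALU=1 MUL=0 MEM=1 BR=1, R=5, W=2
[4] BR needs rd=2 wr=0: ok; after: ALU=1 MUL=0 MEM=1 BR=0, R=3, W=2
[5] ALU needs rd=2 wr=1: ok; after: ALU=0 MUL=0 MEM=1 BR=0, R=1, W=1

reason(slot 3) = WAW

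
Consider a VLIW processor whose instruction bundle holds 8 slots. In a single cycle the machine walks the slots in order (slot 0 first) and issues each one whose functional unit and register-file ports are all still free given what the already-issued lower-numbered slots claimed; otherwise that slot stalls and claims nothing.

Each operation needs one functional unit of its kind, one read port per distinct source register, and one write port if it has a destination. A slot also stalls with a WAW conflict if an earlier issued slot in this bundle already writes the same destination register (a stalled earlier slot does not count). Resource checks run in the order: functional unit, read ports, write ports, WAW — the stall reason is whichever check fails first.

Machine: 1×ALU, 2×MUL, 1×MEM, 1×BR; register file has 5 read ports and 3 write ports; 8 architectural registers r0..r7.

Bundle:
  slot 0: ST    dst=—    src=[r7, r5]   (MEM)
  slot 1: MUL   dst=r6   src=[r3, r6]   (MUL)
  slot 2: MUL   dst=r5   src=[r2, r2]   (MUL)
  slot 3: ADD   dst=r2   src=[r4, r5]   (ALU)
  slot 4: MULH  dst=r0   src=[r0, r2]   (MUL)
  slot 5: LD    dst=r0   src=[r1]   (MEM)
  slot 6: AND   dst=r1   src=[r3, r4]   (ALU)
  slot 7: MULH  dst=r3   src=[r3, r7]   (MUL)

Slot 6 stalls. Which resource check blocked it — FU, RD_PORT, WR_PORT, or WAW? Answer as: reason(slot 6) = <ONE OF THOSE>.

reason(slot 6) = RD_PORT

[0] MEM needs rd=2 wr=0: ok; after: ALU=1 MUL=2 MEM=0 BR=1, R=3, W=3
[1] MUL needs rd=2 wr=1: ok; after: ALU=1 MUL=1 MEM=0 BR=1, R=1, W=2
[2] MUL needs rd=1 wr=1: ok; after: ALU=1 MUL=0 MEM=0 BR=1, R=0, W=1
[3] ALU needs rd=2 wr=1: RD_PORT; after: ALU=1 MUL=0 MEM=0 BR=1, R=0, W=1
[4] MUL needs rd=2 wr=1: FU; after: ALU=1 MUL=0 MEM=0 BR=1, R=0, W=1
[5] MEM needs rd=1 wr=1: FU; after: ALU=1 MUL=0 MEM=0 BR=1, R=0, W=1
[6] ALU needs rd=2 wr=1: RD_PORT; after: ALU=1 MUL=0 MEM=0 BR=1, R=0, W=1
[7] MUL needs rd=2 wr=1: FU; after: ALU=1 MUL=0 MEM=0 BR=1, R=0, W=1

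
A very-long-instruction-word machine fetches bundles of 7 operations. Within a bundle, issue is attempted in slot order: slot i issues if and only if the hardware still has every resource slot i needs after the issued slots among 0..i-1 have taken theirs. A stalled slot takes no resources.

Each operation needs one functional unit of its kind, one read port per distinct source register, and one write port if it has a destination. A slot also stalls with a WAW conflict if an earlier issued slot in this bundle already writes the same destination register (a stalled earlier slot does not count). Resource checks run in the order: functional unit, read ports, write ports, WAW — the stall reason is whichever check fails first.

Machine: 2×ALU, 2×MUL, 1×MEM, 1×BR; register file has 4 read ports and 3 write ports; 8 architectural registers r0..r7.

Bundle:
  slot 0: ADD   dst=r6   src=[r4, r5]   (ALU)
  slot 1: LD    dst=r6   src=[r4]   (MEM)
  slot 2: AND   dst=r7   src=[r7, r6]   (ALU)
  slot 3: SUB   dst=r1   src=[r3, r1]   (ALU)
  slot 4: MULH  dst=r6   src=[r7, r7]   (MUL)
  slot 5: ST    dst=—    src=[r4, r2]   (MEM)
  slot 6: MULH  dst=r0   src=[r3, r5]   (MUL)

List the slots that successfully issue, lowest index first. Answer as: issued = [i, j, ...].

(0) want 1×ALU +2rd +1wr — yes → AL1|MU2|ME1|BR1|rd2|wr2
(1) want 1×MEM +1rd +1wr — WAW → AL1|MU2|ME1|BR1|rd2|wr2
(2) want 1×ALU +2rd +1wr — yes → AL0|MU2|ME1|BR1|rd0|wr1
(3) want 1×ALU +2rd +1wr — FU → AL0|MU2|ME1|BR1|rd0|wr1
(4) want 1×MUL +1rd +1wr — RD_PORT → AL0|MU2|ME1|BR1|rd0|wr1
(5) want 1×MEM +2rd +0wr — RD_PORT → AL0|MU2|ME1|BR1|rd0|wr1
(6) want 1×MUL +2rd +1wr — RD_PORT → AL0|MU2|ME1|BR1|rd0|wr1

issued = [0, 2]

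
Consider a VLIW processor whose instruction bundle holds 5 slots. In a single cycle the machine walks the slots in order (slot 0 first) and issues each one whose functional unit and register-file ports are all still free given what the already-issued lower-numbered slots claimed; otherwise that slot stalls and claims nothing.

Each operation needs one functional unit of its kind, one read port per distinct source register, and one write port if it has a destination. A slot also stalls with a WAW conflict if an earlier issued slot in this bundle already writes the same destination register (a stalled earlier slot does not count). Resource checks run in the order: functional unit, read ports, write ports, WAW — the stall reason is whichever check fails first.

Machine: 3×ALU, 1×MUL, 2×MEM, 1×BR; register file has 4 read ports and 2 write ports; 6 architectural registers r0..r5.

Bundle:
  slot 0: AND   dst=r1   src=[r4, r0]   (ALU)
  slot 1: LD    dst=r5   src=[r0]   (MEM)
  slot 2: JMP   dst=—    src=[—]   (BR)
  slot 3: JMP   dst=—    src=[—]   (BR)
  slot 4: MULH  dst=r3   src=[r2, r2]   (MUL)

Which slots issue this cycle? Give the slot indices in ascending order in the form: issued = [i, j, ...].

#0 ALU src=r4,r0 dispatched  <A:2 Mu:1 Ld:2 B:1 rd:2 wr:1>
#1 MEM src=r0 dispatched  <A:2 Mu:1 Ld:1 B:1 rd:1 wr:0>
#2 BR src=- dispatched  <A:2 Mu:1 Ld:1 B:0 rd:1 wr:0>
#3 BR src=- held:FU  <A:2 Mu:1 Ld:1 B:0 rd:1 wr:0>
#4 MUL src=r2,r2 held:WR_PORT  <A:2 Mu:1 Ld:1 B:0 rd:1 wr:0>

issued = [0, 1, 2]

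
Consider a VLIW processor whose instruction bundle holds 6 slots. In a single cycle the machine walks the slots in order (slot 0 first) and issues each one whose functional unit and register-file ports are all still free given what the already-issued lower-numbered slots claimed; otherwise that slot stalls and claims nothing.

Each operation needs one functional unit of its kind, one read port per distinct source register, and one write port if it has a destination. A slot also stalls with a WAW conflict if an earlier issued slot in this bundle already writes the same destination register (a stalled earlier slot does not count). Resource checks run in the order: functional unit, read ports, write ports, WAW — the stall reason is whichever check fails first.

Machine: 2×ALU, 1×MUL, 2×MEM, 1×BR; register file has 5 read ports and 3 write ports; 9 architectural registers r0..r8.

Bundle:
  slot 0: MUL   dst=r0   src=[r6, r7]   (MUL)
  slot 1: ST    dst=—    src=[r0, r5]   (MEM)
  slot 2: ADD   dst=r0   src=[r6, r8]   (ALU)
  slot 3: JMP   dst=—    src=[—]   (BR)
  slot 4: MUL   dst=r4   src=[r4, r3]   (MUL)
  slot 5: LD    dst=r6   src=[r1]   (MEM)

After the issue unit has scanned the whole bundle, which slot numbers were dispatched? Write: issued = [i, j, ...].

#0 MUL src=r6,r7 dispatched  <A:2 Mu:0 Ld:2 B:1 rd:3 wr:2>
#1 MEM src=r0,r5 dispatched  <A:2 Mu:0 Ld:1 B:1 rd:1 wr:2>
#2 ALU src=r6,r8 held:RD_PORT  <A:2 Mu:0 Ld:1 B:1 rd:1 wr:2>
#3 BR src=- dispatched  <A:2 Mu:0 Ld:1 B:0 rd:1 wr:2>
#4 MUL src=r4,r3 held:FU  <A:2 Mu:0 Ld:1 B:0 rd:1 wr:2>
#5 MEM src=r1 dispatched  <A:2 Mu:0 Ld:0 B:0 rd:0 wr:1>

issued = [0, 1, 3, 5]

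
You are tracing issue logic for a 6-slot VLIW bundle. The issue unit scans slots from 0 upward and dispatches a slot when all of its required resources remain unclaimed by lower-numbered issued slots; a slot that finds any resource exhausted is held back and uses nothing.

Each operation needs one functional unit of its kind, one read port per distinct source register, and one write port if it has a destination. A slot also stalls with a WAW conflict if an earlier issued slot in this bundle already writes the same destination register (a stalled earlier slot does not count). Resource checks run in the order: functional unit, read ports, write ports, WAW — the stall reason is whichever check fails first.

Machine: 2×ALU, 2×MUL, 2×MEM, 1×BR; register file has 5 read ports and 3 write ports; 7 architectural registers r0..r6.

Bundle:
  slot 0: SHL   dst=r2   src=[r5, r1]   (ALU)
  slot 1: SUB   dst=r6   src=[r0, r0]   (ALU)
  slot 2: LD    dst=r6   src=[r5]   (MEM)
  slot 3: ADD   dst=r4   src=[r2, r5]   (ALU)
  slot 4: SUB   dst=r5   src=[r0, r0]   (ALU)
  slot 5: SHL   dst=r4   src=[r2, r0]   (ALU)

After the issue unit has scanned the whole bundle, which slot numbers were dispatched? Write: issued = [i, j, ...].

issued = [0, 1]

[0] ALU needs rd=2 wr=1: ok; after: ALU=1 MUL=2 MEM=2 BR=1, R=3, W=2
[1] ALU needs rd=1 wr=1: ok; after: ALU=0 MUL=2 MEM=2 BR=1, R=2, W=1
[2] MEM needs rd=1 wr=1: WAW; after: ALU=0 MUL=2 MEM=2 BR=1, R=2, W=1
[3] ALU needs rd=2 wr=1: FU; after: ALU=0 MUL=2 MEM=2 BR=1, R=2, W=1
[4] ALU needs rd=1 wr=1: FU; after: ALU=0 MUL=2 MEM=2 BR=1, R=2, W=1
[5] ALU needs rd=2 wr=1: FU; after: ALU=0 MUL=2 MEM=2 BR=1, R=2, W=1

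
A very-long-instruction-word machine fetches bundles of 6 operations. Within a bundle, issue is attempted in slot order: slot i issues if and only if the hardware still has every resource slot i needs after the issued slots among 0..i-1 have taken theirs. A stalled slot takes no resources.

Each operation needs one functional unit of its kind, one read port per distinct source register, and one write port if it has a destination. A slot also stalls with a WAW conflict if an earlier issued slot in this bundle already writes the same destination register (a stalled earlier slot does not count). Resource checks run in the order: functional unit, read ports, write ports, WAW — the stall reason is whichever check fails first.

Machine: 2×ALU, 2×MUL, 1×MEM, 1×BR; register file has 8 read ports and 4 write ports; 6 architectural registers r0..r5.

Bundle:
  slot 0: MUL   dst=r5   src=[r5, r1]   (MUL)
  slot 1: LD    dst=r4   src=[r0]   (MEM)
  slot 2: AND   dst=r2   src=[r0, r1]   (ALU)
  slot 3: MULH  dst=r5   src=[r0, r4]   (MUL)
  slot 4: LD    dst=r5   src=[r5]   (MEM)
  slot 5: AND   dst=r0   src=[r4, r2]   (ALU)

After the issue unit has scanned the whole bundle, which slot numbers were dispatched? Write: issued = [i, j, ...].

[0] MUL needs rd=2 wr=1: ok; after: ALU=2 MUL=1 MEM=1 BR=1, R=6, W=3
[1] MEM needs rd=1 wr=1: ok; after: ALU=2 MUL=1 MEM=0 BR=1, R=5, W=2
[2] ALU needs rd=2 wr=1: ok; after: ALU=1 MUL=1 MEM=0 BR=1, R=3, W=1
[3] MUL needs rd=2 wr=1: WAW; after: ALU=1 MUL=1 MEM=0 BR=1, R=3, W=1
[4] MEM needs rd=1 wr=1: FU; after: ALU=1 MUL=1 MEM=0 BR=1, R=3, W=1
[5] ALU needs rd=2 wr=1: ok; after: ALU=0 MUL=1 MEM=0 BR=1, R=1, W=0

issued = [0, 1, 2, 5]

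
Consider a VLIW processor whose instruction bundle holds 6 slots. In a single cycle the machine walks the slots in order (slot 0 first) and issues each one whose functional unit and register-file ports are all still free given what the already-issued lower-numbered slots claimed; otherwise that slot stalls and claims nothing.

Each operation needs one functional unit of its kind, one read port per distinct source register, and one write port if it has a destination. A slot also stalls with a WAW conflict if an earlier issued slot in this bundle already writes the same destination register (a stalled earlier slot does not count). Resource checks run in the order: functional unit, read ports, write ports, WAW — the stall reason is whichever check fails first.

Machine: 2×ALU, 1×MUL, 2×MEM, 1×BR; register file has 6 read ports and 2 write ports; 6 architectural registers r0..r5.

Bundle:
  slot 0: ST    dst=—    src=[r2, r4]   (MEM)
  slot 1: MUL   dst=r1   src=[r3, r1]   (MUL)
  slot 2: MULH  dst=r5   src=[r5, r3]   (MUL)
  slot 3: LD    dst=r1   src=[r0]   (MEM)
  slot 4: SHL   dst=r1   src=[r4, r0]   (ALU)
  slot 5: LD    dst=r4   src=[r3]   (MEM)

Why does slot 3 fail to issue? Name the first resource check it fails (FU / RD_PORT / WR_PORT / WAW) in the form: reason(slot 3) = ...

reason(slot 3) = WAW

  0. MEM ⇒ go  {2A/1Mu/1Ld/1B | 4r 2w}
  1. MUL→r1 ⇒ go  {2A/0Mu/1Ld/1B | 2r 1w}
  2. MUL→r5 ⇒ no(FU)  {2A/0Mu/1Ld/1B | 2r 1w}
  3. MEM→r1 ⇒ no(WAW)  {2A/0Mu/1Ld/1B | 2r 1w}
  4. ALU→r1 ⇒ no(WAW)  {2A/0Mu/1Ld/1B | 2r 1w}
  5. MEM→r4 ⇒ go  {2A/0Mu/0Ld/1B | 1r 0w}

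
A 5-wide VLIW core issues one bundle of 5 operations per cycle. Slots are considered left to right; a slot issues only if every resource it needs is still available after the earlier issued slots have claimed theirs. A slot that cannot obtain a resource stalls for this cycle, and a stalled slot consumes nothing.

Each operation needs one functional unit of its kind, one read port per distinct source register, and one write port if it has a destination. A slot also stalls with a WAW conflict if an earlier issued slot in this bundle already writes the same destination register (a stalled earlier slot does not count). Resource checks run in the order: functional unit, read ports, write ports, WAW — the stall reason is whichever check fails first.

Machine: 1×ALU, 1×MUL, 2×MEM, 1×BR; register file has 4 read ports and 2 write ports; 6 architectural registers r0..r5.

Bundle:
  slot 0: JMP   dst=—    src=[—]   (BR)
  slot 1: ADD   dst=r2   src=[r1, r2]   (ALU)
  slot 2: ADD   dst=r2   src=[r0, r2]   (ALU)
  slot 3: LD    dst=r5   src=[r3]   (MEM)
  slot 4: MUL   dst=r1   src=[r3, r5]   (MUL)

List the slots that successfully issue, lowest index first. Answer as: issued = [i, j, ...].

issued = [0, 1, 3]

[0] BR needs rd=0 wr=0: ok; after: ALU=1 MUL=1 MEM=2 BR=0, R=4, W=2
[1] ALU needs rd=2 wr=1: ok; after: ALU=0 MUL=1 MEM=2 BR=0, R=2, W=1
[2] ALU needs rd=2 wr=1: FU; after: ALU=0 MUL=1 MEM=2 BR=0, R=2, W=1
[3] MEM needs rd=1 wr=1: ok; after: ALU=0 MUL=1 MEM=1 BR=0, R=1, W=0
[4] MUL needs rd=2 wr=1: RD_PORT; after: ALU=0 MUL=1 MEM=1 BR=0, R=1, W=0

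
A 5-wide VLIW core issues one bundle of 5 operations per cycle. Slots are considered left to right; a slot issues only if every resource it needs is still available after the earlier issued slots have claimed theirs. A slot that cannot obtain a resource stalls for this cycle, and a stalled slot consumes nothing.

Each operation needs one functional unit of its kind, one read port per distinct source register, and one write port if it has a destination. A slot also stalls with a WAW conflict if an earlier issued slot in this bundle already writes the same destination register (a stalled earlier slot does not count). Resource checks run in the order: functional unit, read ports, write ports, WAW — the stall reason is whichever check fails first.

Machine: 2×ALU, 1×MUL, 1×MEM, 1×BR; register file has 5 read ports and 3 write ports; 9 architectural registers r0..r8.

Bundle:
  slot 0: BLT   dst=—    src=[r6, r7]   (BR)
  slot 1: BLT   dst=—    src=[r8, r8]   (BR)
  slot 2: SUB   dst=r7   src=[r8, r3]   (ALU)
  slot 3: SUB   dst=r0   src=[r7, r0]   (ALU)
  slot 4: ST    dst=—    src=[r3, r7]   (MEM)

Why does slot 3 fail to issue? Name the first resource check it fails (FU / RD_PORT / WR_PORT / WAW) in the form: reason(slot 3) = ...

reason(slot 3) = RD_PORT

(0) want 1×BR +2rd +0wr — yes → AL2|MU1|ME1|BR0|rd3|wr3
(1) want 1×BR +1rd +0wr — FU → AL2|MU1|ME1|BR0|rd3|wr3
(2) want 1×ALU +2rd +1wr — yes → AL1|MU1|ME1|BR0|rd1|wr2
(3) want 1×ALU +2rd +1wr — RD_PORT → AL1|MU1|ME1|BR0|rd1|wr2
(4) want 1×MEM +2rd +0wr — RD_PORT → AL1|MU1|ME1|BR0|rd1|wr2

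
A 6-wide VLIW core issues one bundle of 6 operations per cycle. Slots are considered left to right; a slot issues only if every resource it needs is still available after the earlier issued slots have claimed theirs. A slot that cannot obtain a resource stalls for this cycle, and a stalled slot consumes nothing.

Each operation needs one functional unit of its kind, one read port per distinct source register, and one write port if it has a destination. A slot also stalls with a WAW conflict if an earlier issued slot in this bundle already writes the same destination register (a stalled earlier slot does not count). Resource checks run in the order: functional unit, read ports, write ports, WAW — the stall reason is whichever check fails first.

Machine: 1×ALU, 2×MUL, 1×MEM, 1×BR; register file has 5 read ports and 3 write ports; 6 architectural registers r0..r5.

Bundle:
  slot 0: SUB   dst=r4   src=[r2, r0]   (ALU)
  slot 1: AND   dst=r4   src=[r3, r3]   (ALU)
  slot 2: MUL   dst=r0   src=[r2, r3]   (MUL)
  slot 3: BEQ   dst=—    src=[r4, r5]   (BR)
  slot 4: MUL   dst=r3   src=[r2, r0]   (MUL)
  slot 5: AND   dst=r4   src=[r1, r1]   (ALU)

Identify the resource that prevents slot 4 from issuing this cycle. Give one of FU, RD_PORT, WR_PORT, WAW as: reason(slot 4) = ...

reason(slot 4) = RD_PORT

  0. ALU→r4 ⇒ go  {0A/2Mu/1Ld/1B | 3r 2w}
  1. ALU→r4 ⇒ no(FU)  {0A/2Mu/1Ld/1B | 3r 2w}
  2. MUL→r0 ⇒ go  {0A/1Mu/1Ld/1B | 1r 1w}
  3. BR ⇒ no(RD_PORT)  {0A/1Mu/1Ld/1B | 1r 1w}
  4. MUL→r3 ⇒ no(RD_PORT)  {0A/1Mu/1Ld/1B | 1r 1w}
  5. ALU→r4 ⇒ no(FU)  {0A/1Mu/1Ld/1B | 1r 1w}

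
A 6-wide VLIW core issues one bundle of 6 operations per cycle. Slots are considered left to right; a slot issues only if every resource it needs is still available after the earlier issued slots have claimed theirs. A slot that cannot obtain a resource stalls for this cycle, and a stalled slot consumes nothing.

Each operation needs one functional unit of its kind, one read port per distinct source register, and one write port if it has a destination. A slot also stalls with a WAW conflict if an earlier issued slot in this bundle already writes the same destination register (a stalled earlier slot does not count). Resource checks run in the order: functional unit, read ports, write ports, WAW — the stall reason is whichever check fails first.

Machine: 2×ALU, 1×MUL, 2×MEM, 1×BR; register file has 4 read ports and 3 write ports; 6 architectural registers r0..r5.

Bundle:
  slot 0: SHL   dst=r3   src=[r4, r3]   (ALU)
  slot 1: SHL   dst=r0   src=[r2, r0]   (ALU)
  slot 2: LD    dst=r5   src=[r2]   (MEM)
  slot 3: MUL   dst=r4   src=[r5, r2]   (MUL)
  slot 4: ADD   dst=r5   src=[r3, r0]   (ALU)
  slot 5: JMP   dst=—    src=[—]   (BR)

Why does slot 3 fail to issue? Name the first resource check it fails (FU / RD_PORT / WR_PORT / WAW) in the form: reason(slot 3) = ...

reason(slot 3) = RD_PORT

slot 0 (ALU): ISSUE — free A1,Mu1,Ld2,B1 rp2 wp2
slot 1 (ALU): ISSUE — free A0,Mu1,Ld2,B1 rp0 wp1
slot 2 (MEM): stall RD_PORT — free A0,Mu1,Ld2,B1 rp0 wp1
slot 3 (MUL): stall RD_PORT — free A0,Mu1,Ld2,B1 rp0 wp1
slot 4 (ALU): stall FU — free A0,Mu1,Ld2,B1 rp0 wp1
slot 5 (BR): ISSUE — free A0,Mu1,Ld2,B0 rp0 wp1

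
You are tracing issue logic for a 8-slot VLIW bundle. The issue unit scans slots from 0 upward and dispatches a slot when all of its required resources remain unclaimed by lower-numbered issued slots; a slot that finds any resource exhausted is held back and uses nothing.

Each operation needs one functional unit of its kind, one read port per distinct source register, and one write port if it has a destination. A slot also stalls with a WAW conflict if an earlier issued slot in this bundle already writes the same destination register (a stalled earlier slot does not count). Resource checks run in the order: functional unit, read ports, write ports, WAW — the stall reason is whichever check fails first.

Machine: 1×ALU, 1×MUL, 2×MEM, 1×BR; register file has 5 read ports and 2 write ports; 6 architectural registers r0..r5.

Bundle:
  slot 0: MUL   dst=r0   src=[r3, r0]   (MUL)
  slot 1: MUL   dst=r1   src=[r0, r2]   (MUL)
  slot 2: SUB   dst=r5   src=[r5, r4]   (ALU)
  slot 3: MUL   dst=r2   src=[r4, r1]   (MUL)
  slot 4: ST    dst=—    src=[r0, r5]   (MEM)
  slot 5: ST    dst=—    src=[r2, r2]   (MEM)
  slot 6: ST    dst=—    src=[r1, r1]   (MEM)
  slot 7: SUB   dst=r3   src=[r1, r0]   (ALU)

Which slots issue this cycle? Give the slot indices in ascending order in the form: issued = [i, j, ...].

slot 0 (MUL): ISSUE — free A1,Mu0,Ld2,B1 rp3 wp1
slot 1 (MUL): stall FU — free A1,Mu0,Ld2,B1 rp3 wp1
slot 2 (ALU): ISSUE — free A0,Mu0,Ld2,B1 rp1 wp0
slot 3 (MUL): stall FU — free A0,Mu0,Ld2,B1 rp1 wp0
slot 4 (MEM): stall RD_PORT — free A0,Mu0,Ld2,B1 rp1 wp0
slot 5 (MEM): ISSUE — free A0,Mu0,Ld1,B1 rp0 wp0
slot 6 (MEM): stall RD_PORT — free A0,Mu0,Ld1,B1 rp0 wp0
slot 7 (ALU): stall FU — free A0,Mu0,Ld1,B1 rp0 wp0

issued = [0, 2, 5]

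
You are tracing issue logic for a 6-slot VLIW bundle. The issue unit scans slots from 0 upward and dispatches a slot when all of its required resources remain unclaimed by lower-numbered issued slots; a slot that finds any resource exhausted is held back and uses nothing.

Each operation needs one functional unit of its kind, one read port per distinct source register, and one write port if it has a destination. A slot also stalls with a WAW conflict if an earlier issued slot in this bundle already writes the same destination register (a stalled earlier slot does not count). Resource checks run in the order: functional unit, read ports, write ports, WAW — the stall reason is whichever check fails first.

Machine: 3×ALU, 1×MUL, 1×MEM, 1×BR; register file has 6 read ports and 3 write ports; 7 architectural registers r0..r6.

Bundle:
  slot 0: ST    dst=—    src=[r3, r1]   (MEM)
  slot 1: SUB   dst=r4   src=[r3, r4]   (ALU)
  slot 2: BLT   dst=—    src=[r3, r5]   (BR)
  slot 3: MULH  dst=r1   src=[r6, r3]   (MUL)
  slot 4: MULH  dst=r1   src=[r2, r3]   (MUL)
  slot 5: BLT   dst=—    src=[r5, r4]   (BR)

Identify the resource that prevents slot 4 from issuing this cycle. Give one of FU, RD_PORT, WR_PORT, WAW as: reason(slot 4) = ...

reason(slot 4) = RD_PORT

  0. MEM ⇒ go  {3A/1Mu/0Ld/1B | 4r 3w}
  1. ALU→r4 ⇒ go  {2A/1Mu/0Ld/1B | 2r 2w}
  2. BR ⇒ go  {2A/1Mu/0Ld/0B | 0r 2w}
  3. MUL→r1 ⇒ no(RD_PORT)  {2A/1Mu/0Ld/0B | 0r 2w}
  4. MUL→r1 ⇒ no(RD_PORT)  {2A/1Mu/0Ld/0B | 0r 2w}
  5. BR ⇒ no(FU)  {2A/1Mu/0Ld/0B | 0r 2w}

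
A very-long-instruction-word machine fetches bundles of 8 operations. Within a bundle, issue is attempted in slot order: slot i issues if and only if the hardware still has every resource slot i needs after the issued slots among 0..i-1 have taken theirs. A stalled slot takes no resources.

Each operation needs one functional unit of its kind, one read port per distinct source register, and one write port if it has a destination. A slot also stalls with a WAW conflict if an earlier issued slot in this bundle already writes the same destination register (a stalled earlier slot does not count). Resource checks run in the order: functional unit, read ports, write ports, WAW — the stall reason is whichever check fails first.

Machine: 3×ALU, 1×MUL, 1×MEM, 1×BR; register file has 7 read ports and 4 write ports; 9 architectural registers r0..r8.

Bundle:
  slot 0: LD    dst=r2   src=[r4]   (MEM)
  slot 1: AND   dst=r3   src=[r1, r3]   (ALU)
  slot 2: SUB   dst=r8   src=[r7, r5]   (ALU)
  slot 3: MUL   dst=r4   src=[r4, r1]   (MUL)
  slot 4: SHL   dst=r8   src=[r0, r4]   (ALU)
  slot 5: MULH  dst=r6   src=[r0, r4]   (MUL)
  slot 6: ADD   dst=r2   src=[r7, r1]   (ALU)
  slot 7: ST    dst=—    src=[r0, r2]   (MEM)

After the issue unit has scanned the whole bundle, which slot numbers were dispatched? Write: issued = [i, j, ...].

#0 MEM src=r4 dispatched  <A:3 Mu:1 Ld:0 B:1 rd:6 wr:3>
#1 ALU src=r1,r3 dispatched  <A:2 Mu:1 Ld:0 B:1 rd:4 wr:2>
#2 ALU src=r7,r5 dispatched  <A:1 Mu:1 Ld:0 B:1 rd:2 wr:1>
#3 MUL src=r4,r1 dispatched  <A:1 Mu:0 Ld:0 B:1 rd:0 wr:0>
#4 ALU src=r0,r4 held:RD_PORT  <A:1 Mu:0 Ld:0 B:1 rd:0 wr:0>
#5 MUL src=r0,r4 held:FU  <A:1 Mu:0 Ld:0 B:1 rd:0 wr:0>
#6 ALU src=r7,r1 held:RD_PORT  <A:1 Mu:0 Ld:0 B:1 rd:0 wr:0>
#7 MEM src=r0,r2 held:FU  <A:1 Mu:0 Ld:0 B:1 rd:0 wr:0>

issued = [0, 1, 2, 3]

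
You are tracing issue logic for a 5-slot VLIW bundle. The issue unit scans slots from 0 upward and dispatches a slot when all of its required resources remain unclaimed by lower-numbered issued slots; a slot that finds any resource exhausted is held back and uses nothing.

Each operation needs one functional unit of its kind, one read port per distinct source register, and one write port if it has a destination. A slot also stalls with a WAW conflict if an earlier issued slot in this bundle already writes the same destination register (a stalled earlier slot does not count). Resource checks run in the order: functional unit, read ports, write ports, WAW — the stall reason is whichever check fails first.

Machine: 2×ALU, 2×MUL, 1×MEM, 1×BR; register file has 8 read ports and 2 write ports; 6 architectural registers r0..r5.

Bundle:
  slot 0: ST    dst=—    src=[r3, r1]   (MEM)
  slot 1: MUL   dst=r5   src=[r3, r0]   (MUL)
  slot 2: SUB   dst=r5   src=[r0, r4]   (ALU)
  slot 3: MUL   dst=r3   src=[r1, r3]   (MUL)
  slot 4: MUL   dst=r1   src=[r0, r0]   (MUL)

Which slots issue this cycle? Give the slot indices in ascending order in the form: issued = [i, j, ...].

issued = [0, 1, 3]

#0 MEM src=r3,r1 dispatched  <A:2 Mu:2 Ld:0 B:1 rd:6 wr:2>
#1 MUL src=r3,r0 dispatched  <A:2 Mu:1 Ld:0 B:1 rd:4 wr:1>
#2 ALU src=r0,r4 held:WAW  <A:2 Mu:1 Ld:0 B:1 rd:4 wr:1>
#3 MUL src=r1,r3 dispatched  <A:2 Mu:0 Ld:0 B:1 rd:2 wr:0>
#4 MUL src=r0,r0 held:FU  <A:2 Mu:0 Ld:0 B:1 rd:2 wr:0>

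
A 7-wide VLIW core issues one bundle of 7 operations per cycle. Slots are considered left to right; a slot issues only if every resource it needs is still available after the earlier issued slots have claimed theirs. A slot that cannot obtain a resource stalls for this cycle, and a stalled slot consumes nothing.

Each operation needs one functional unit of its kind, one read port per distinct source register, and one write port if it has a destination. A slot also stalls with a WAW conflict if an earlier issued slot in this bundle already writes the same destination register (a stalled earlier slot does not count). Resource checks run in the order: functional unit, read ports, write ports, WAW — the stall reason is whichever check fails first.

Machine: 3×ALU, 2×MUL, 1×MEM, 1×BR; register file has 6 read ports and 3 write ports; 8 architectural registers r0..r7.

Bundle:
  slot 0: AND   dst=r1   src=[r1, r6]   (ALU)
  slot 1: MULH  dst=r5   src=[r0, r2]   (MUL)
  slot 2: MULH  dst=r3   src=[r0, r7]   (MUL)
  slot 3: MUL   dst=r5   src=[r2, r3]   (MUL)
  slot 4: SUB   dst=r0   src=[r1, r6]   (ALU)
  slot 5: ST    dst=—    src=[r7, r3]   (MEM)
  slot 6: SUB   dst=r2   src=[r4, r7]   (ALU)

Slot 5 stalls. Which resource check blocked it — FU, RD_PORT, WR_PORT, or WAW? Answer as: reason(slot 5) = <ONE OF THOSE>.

  0. ALU→r1 ⇒ go  {2A/2Mu/1Ld/1B | 4r 2w}
  1. MUL→r5 ⇒ go  {2A/1Mu/1Ld/1B | 2r 1w}
  2. MUL→r3 ⇒ go  {2A/0Mu/1Ld/1B | 0r 0w}
  3. MUL→r5 ⇒ no(FU)  {2A/0Mu/1Ld/1B | 0r 0w}
  4. ALU→r0 ⇒ no(RD_PORT)  {2A/0Mu/1Ld/1B | 0r 0w}
  5. MEM ⇒ no(RD_PORT)  {2A/0Mu/1Ld/1B | 0r 0w}
  6. ALU→r2 ⇒ no(RD_PORT)  {2A/0Mu/1Ld/1B | 0r 0w}

reason(slot 5) = RD_PORT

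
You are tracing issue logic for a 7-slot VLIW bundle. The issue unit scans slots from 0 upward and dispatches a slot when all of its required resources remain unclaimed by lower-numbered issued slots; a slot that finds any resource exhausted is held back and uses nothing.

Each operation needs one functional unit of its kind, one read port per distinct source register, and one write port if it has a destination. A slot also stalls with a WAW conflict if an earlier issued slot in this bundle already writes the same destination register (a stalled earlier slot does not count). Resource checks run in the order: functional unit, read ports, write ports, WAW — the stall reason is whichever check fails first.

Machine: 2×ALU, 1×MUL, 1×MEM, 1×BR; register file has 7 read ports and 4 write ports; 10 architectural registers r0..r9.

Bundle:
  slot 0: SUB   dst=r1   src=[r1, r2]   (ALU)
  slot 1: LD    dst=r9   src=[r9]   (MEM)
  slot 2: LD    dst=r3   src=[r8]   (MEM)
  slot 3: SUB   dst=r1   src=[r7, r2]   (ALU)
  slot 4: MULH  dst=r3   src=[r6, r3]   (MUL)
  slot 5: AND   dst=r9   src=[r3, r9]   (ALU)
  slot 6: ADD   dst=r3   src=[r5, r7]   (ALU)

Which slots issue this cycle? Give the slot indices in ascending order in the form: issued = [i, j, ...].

issued = [0, 1, 4]

  0. ALU→r1 ⇒ go  {1A/1Mu/1Ld/1B | 5r 3w}
  1. MEM→r9 ⇒ go  {1A/1Mu/0Ld/1B | 4r 2w}
  2. MEM→r3 ⇒ no(FU)  {1A/1Mu/0Ld/1B | 4r 2w}
  3. ALU→r1 ⇒ no(WAW)  {1A/1Mu/0Ld/1B | 4r 2w}
  4. MUL→r3 ⇒ go  {1A/0Mu/0Ld/1B | 2r 1w}
  5. ALU→r9 ⇒ no(WAW)  {1A/0Mu/0Ld/1B | 2r 1w}
  6. ALU→r3 ⇒ no(WAW)  {1A/0Mu/0Ld/1B | 2r 1w}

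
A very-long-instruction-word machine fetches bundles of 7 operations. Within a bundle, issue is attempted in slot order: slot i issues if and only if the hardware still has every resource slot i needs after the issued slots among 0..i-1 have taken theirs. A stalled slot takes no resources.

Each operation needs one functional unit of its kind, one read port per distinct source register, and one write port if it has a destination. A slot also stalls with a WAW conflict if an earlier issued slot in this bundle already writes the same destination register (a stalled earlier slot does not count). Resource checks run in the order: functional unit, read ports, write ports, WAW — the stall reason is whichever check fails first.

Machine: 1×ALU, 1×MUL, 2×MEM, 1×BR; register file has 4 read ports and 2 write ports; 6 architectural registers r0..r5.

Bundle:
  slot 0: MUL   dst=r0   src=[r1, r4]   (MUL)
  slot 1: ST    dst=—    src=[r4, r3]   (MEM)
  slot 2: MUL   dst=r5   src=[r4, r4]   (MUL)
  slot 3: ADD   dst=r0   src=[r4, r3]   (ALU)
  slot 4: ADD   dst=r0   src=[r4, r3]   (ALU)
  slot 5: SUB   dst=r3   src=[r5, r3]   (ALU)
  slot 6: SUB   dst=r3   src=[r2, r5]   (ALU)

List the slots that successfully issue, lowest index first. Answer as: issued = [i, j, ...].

issued = [0, 1]

slot 0 (MUL): ISSUE — free A1,Mu0,Ld2,B1 rp2 wp1
slot 1 (MEM): ISSUE — free A1,Mu0,Ld1,B1 rp0 wp1
slot 2 (MUL): stall FU — free A1,Mu0,Ld1,B1 rp0 wp1
slot 3 (ALU): stall RD_PORT — free A1,Mu0,Ld1,B1 rp0 wp1
slot 4 (ALU): stall RD_PORT — free A1,Mu0,Ld1,B1 rp0 wp1
slot 5 (ALU): stall RD_PORT — free A1,Mu0,Ld1,B1 rp0 wp1
slot 6 (ALU): stall RD_PORT — free A1,Mu0,Ld1,B1 rp0 wp1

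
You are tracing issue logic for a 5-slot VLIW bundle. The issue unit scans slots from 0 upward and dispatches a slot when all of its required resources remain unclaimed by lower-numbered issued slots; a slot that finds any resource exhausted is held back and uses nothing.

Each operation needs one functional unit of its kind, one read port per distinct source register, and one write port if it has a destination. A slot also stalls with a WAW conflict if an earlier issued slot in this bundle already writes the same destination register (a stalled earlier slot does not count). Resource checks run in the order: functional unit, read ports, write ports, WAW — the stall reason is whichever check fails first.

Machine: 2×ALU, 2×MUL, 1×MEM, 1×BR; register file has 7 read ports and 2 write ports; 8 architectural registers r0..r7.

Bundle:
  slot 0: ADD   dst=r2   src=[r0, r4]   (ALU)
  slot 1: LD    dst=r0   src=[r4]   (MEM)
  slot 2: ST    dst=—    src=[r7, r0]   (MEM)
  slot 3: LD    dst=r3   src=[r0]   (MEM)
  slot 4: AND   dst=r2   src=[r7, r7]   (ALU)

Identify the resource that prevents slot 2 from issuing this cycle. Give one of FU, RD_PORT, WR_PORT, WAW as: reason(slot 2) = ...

reason(slot 2) = FU

  0. ALU→r2 ⇒ go  {1A/2Mu/1Ld/1B | 5r 1w}
  1. MEM→r0 ⇒ go  {1A/2Mu/0Ld/1B | 4r 0w}
  2. MEM ⇒ no(FU)  {1A/2Mu/0Ld/1B | 4r 0w}
  3. MEM→r3 ⇒ no(FU)  {1A/2Mu/0Ld/1B | 4r 0w}
  4. ALU→r2 ⇒ no(WR_PORT)  {1A/2Mu/0Ld/1B | 4r 0w}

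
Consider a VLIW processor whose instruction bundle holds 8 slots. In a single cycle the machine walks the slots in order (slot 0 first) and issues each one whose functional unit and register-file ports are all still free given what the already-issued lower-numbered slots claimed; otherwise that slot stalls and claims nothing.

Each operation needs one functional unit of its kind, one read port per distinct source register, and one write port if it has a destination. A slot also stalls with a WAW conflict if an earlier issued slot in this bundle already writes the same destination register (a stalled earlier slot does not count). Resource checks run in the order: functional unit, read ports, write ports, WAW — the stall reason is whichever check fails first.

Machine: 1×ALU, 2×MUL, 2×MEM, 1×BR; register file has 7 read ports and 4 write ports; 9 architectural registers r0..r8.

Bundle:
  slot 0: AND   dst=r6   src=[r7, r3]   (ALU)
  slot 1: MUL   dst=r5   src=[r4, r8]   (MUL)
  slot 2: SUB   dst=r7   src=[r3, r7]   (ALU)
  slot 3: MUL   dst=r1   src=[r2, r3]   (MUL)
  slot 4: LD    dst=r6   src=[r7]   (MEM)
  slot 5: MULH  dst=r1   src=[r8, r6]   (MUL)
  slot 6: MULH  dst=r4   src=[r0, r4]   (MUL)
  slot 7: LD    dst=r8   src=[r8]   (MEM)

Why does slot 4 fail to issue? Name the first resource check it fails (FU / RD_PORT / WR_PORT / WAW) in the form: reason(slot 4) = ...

reason(slot 4) = WAW

#0 ALU src=r7,r3 dispatched  <A:0 Mu:2 Ld:2 B:1 rd:5 wr:3>
#1 MUL src=r4,r8 dispatched  <A:0 Mu:1 Ld:2 B:1 rd:3 wr:2>
#2 ALU src=r3,r7 held:FU  <A:0 Mu:1 Ld:2 B:1 rd:3 wr:2>
#3 MUL src=r2,r3 dispatched  <A:0 Mu:0 Ld:2 B:1 rd:1 wr:1>
#4 MEM src=r7 held:WAW  <A:0 Mu:0 Ld:2 B:1 rd:1 wr:1>
#5 MUL src=r8,r6 held:FU  <A:0 Mu:0 Ld:2 B:1 rd:1 wr:1>
#6 MUL src=r0,r4 held:FU  <A:0 Mu:0 Ld:2 B:1 rd:1 wr:1>
#7 MEM src=r8 dispatched  <A:0 Mu:0 Ld:1 B:1 rd:0 wr:0>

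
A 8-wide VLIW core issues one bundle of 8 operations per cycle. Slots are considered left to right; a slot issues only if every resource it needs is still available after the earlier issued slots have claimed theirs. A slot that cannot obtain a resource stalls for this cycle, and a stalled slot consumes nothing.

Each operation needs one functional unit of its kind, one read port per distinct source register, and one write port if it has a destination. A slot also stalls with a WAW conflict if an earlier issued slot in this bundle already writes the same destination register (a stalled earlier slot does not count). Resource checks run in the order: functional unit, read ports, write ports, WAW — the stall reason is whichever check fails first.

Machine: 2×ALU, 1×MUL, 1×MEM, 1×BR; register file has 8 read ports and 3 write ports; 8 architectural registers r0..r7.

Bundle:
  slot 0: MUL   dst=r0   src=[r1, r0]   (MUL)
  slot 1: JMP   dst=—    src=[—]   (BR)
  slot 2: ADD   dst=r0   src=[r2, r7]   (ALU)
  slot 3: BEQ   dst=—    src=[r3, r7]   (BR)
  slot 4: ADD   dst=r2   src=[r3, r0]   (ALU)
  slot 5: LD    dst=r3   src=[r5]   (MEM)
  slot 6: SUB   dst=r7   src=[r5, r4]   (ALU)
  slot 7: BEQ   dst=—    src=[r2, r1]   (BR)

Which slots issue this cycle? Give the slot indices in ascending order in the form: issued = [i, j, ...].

issued = [0, 1, 4, 5]

#0 MUL src=r1,r0 dispatched  <A:2 Mu:0 Ld:1 B:1 rd:6 wr:2>
#1 BR src=- dispatched  <A:2 Mu:0 Ld:1 B:0 rd:6 wr:2>
#2 ALU src=r2,r7 held:WAW  <A:2 Mu:0 Ld:1 B:0 rd:6 wr:2>
#3 BR src=r3,r7 held:FU  <A:2 Mu:0 Ld:1 B:0 rd:6 wr:2>
#4 ALU src=r3,r0 dispatched  <A:1 Mu:0 Ld:1 B:0 rd:4 wr:1>
#5 MEM src=r5 dispatched  <A:1 Mu:0 Ld:0 B:0 rd:3 wr:0>
#6 ALU src=r5,r4 held:WR_PORT  <A:1 Mu:0 Ld:0 B:0 rd:3 wr:0>
#7 BR src=r2,r1 held:FU  <A:1 Mu:0 Ld:0 B:0 rd:3 wr:0>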